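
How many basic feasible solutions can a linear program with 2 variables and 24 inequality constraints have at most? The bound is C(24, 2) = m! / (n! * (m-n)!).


Each vertex corresponds to some choice of n active constraints out of m, so the number of vertices is at most C(m, n) = m! / (n!(m-n)!).
m = 24, n = 2
Numerator: 24 * 23
Denominator: 2! = 2
C(24, 2) = 276


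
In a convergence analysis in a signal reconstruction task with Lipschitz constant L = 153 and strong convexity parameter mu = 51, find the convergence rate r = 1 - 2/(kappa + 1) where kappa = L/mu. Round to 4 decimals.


Step 1: Compute the condition number.
kappa = L/mu = 153/51 = 3.0
Step 2: Compute the convergence rate.
r = 1 - 2/(kappa + 1) = 1 - 2*mu/(L + mu) = (L - mu)/(L + mu) = 102/204 = 0.5


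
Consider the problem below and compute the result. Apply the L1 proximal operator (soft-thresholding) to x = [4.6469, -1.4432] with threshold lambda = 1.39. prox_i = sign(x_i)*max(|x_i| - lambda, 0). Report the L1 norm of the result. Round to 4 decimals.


Soft-thresholding with lambda = 1.39:
prox(4.6469) = sign(4.6469)*max(|4.6469| - 1.39, 0) = 3.2569
prox(-1.4432) = sign(-1.4432)*max(|-1.4432| - 1.39, 0) = -0.0532
prox(x) = [3.2569, -0.0532]
||prox(x)||_1 = 3.2569 + 0.0532 = 3.3101


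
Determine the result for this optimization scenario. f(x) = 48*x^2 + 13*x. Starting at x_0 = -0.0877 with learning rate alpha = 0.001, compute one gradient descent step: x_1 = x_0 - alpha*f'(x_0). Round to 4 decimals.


We compute the gradient at x_0 and apply the update.
f'(x) = 96*x + 13
f'(-0.0877) = 96*-0.0877 + 13 = 4.5808
x_1 = -0.0877 - 0.001*4.5808 = -0.0923


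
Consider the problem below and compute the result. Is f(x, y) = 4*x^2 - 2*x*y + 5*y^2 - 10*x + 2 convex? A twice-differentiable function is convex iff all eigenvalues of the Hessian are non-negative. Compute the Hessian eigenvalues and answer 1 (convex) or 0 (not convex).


The Hessian of f(x,y) = 4*x^2 - 2*x*y + 5*y^2 - 10*x + 2 is:
H = [[8, -2], [-2, 10]]
Trace = 8 + 10 = 18
Determinant = 8*10 - (-2)^2 = 76
Discriminant = (18)^2 - 4*76 = 20.0
Eigenvalues: lambda_1 = 6.7639, lambda_2 = 11.2361
The function is convex.

1


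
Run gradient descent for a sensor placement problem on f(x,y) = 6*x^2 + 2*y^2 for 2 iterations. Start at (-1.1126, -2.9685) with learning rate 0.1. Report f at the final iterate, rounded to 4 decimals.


Gradient descent on f(x,y) = 6*x^2 + 2*y^2.
Starting point: (-1.1126, -2.9685), alpha = 0.1
Step 1: grad_x = 2*6*-1.1126 = -13.3512, grad_y = 2*2*-2.9685 = -11.874
  x_1 = -1.1126 - 0.1*-13.3512 = 0.2225
  y_1 = -2.9685 - 0.1*-11.874 = -1.7811
Step 2: grad_x = 2*6*0.2225 = 2.6702, grad_y = 2*2*-1.7811 = -7.1244
  x_2 = 0.2225 - 0.1*2.6702 = -0.0445
  y_2 = -1.7811 - 0.1*-7.1244 = -1.0687
f(-0.0445, -1.0687) = 6*(-0.0445)^2 + 2*(-1.0687)^2 = 2.296


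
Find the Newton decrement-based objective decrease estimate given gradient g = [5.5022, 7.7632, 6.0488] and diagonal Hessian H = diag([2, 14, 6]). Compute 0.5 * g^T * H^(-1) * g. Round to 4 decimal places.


Step 1: H is diagonal, so H^(-1) * g = [2.7511, 0.5545, 1.0081].
Step 2: g^T H^(-1) g = sum_i g_i^2 / H_ii
  = (5.5022)^2/2 + (7.7632)^2/14 + (6.0488)^2/6
  = 15.1371 + 4.3048 + 6.098 = 25.5399
Step 3: Objective decrease = 0.5 * g^T H^(-1) g = 12.77


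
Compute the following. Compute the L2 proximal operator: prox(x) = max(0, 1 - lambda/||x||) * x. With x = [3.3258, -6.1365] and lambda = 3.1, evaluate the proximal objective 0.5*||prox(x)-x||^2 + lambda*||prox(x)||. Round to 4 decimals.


Step 1: Compute ||x||.
||x|| = 6.9798
Step 2: Compute scaling factor.
scale = max(0, 1 - 3.1/6.9798) = 0.5559
Step 3: prox(x) = [1.8487, -3.411]
||prox(x)|| = 3.8798
Step 4: Proximal objective.
0.5*||prox-x||^2 = 4.805
lambda*||prox|| = 12.0274
Total = 16.8324


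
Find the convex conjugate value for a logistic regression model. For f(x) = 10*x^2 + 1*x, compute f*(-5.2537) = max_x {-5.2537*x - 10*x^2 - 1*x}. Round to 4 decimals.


f*(y) = sup_x {y*x - a*x^2 - b*x} = sup_x {(y-b)*x - a*x^2}
FOC: (y - b) - 2a*x = 0 => x* = (y - b)/(2a)
x* = (-5.2537 - 1)/(2*10) = -0.3127
f*(-5.2537) = (y-b)^2/(4a) = (-5.2537 - 1)^2/(4*10)
= 39.1088/40 = 0.9777


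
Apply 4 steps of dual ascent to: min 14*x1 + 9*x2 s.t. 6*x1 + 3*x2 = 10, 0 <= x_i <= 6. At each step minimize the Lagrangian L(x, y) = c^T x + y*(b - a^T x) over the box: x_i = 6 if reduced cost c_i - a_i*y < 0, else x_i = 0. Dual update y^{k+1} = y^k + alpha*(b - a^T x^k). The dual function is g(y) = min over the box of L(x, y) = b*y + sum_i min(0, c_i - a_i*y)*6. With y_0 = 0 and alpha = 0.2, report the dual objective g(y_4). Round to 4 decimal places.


Dual ascent for LP: min 14*x1 + 9*x2, 6*x1 + 3*x2 = 10, 0 <= x_i <= 6
Step 1: y^k = 0.0, reduced costs: (14.0, 9.0)
  x^k = (0.0, 0.0), subgradient = b - a^T x = 10.0
  y^{k+1} = 0.0 + 0.2*10.0 = 2.0
Step 2: y^k = 2.0, reduced costs: (2.0, 3.0)
  x^k = (0.0, 0.0), subgradient = b - a^T x = 10.0
  y^{k+1} = 2.0 + 0.2*10.0 = 4.0
Step 3: y^k = 4.0, reduced costs: (-10.0, -3.0)
  x^k = (6.0, 6.0), subgradient = b - a^T x = -44.0
  y^{k+1} = 4.0 + 0.2*-44.0 = -4.8
Step 4: y^k = -4.8, reduced costs: (42.8, 23.4)
  x^k = (0.0, 0.0), subgradient = b - a^T x = 10.0
  y^{k+1} = -4.8 + 0.2*10.0 = -2.8
Dual objective at y_4 = -2.8: reduced costs (30.8, 17.4), box minimizer x = (0.0, 0.0)
g(y_4) = b*y + (c1 - a1*y)*x1 + (c2 - a2*y)*x2 = 10*(-2.8) + 30.8*0.0 + 17.4*0.0 = -28.0 + 0.0 + 0.0 = -28.0


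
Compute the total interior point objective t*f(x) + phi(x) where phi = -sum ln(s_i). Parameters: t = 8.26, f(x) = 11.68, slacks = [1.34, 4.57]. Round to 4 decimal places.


Step 1: Compute log-barrier.
ln values: [0.2927, 1.5195]
phi = -(0.2927 + 1.5195) = -1.8122
Step 2: Compute augmented objective.
t*f(x) = 8.26*11.68 = 96.4768
Total = 96.4768 - 1.8122 = 94.6646


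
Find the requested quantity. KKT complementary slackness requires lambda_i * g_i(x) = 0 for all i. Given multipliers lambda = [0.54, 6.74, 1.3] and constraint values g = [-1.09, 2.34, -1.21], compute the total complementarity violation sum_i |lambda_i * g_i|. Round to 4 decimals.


KKT complementary slackness check:
lambda_1 * g_1 = 0.54 * -1.09 = -0.5886
lambda_2 * g_2 = 6.74 * 2.34 = 15.7716
lambda_3 * g_3 = 1.3 * -1.21 = -1.573
Total violation = 0.5886 + 15.7716 + 1.573 = 17.9332


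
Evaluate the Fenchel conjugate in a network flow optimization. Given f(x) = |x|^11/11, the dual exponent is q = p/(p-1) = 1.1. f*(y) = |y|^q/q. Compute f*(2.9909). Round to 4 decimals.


The conjugate exponent q satisfies 1/p + 1/q = 1.
p = 11, so q = 11/(11 - 1) = 1.1
|y|^q = 2.9909^1.1 = 3.3372
f*(2.9909) = 3.3372 / 1.1 = 3.0338


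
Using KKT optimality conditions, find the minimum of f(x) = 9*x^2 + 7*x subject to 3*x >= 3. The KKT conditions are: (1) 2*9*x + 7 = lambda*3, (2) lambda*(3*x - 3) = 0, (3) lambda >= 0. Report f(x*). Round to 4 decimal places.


Step 1: Try lambda = 0 (constraint inactive).
x_unc = -7/(2*9) = -0.3889
Check: 3*-0.3889 = -1.1667 < 3 -- violated!
Step 2: Constraint must be active: 3*x = 3
x* = 3/3 = 1.0
lambda = (2*9*1.0 + 7)/3 = 8.3333
Step 3: Compute optimal value.
f(x*) = 9*1.0^2 + 7*1.0 = 16.0


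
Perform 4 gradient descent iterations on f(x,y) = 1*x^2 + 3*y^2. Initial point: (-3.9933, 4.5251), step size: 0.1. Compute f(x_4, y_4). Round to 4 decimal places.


Gradient descent on f(x,y) = 1*x^2 + 3*y^2.
Starting point: (-3.9933, 4.5251), alpha = 0.1
Step 1: grad_x = 2*1*-3.9933 = -7.9866, grad_y = 2*3*4.5251 = 27.1506
  x_1 = -3.9933 - 0.1*-7.9866 = -3.1946
  y_1 = 4.5251 - 0.1*27.1506 = 1.81
Step 2: grad_x = 2*1*-3.1946 = -6.3893, grad_y = 2*3*1.81 = 10.8602
  x_2 = -3.1946 - 0.1*-6.3893 = -2.5557
  y_2 = 1.81 - 0.1*10.8602 = 0.724
Step 3: grad_x = 2*1*-2.5557 = -5.1114, grad_y = 2*3*0.724 = 4.3441
  x_3 = -2.5557 - 0.1*-5.1114 = -2.0446
  y_3 = 0.724 - 0.1*4.3441 = 0.2896
Step 4: grad_x = 2*1*-2.0446 = -4.0891, grad_y = 2*3*0.2896 = 1.7376
  x_4 = -2.0446 - 0.1*-4.0891 = -1.6357
  y_4 = 0.2896 - 0.1*1.7376 = 0.1158
f(-1.6357, 0.1158) = 1*(-1.6357)^2 + 3*0.1158^2 = 2.7156


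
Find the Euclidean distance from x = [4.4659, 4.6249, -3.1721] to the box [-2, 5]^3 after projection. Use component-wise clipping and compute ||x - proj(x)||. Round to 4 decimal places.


Project each component onto [-2, 5].
clip(4.4659) = 4.4659, clip(4.6249) = 4.6249, clip(-3.1721) = -2.0
Projection = [4.4659, 4.6249, -2.0]
Squared diffs: [0.0, 0.0, 1.3738]
Distance = sqrt(1.3738) = 1.1721


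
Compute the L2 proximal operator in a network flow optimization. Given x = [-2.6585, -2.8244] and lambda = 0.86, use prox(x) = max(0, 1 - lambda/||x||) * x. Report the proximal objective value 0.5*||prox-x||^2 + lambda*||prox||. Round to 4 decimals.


Step 1: Compute ||x||.
||x|| = 3.8788
Step 2: Compute scaling factor.
scale = max(0, 1 - 0.86/3.8788) = 0.7783
Step 3: prox(x) = [-2.0691, -2.1982]
||prox(x)|| = 3.0188
Step 4: Proximal objective.
0.5*||prox-x||^2 = 0.3698
lambda*||prox|| = 2.5962
Total = 2.9659


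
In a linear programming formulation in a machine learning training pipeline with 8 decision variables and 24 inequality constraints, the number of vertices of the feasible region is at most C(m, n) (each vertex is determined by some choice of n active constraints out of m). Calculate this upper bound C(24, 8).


Each vertex corresponds to some choice of n active constraints out of m, so the number of vertices is at most C(m, n) = m! / (n!(m-n)!).
m = 24, n = 8
Numerator: 24 * 23 * 22 * 21 * 20 * 19 * 18 * 17
Denominator: 8! = 40320
C(24, 8) = 735471


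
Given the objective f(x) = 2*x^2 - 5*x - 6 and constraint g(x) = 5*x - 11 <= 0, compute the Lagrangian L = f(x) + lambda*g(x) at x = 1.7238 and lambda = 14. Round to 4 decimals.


Step 1: Evaluate f(x).
f(1.7238) = 2*1.7238^2 - 5*1.7238 - 6 = -8.676
Step 2: Evaluate g(x).
g(1.7238) = 5*1.7238 - 11 = -2.381
Step 3: Compute Lagrangian.
L = -8.676 + 14*-2.381 = -42.01


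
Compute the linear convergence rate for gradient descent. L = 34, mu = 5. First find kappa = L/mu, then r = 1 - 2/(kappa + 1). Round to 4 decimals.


Step 1: Compute the condition number.
kappa = L/mu = 34/5 = 6.8
Step 2: Compute the convergence rate.
r = 1 - 2/(kappa + 1) = 1 - 2*mu/(L + mu) = (L - mu)/(L + mu) = 29/39 = 0.7436


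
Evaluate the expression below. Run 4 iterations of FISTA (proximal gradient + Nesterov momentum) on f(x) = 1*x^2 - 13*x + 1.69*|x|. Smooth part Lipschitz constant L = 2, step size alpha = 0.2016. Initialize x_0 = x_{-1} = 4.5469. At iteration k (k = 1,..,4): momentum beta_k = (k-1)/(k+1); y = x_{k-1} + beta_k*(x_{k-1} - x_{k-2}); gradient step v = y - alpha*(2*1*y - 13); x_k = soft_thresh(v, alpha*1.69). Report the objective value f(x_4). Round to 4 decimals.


FISTA on f(x) = 1*x^2 - 13*x + 1.69*|x|
L = 2, alpha = 0.2016
Iteration 1: beta = 0.0, y = 4.5469 + 0.0*(4.5469 - 4.5469) = 4.5469
  grad(y) = -3.9062, v = y - alpha*grad = 5.3344
  prox(v) = soft_thresh(5.3344, 0.3407) = 4.9937
Iteration 2: beta = 0.3333, y = 4.9937 + 0.3333*(4.9937 - 4.5469) = 5.1426
  grad(y) = -2.7148, v = y - alpha*grad = 5.6899
  prox(v) = soft_thresh(5.6899, 0.3407) = 5.3492
Iteration 3: beta = 0.5, y = 5.3492 + 0.5*(5.3492 - 4.9937) = 5.527
  grad(y) = -1.9461, v = y - alpha*grad = 5.9193
  prox(v) = soft_thresh(5.9193, 0.3407) = 5.5786
Iteration 4: beta = 0.6, y = 5.5786 + 0.6*(5.5786 - 5.3492) = 5.7162
  grad(y) = -1.5676, v = y - alpha*grad = 6.0322
  prox(v) = soft_thresh(6.0322, 0.3407) = 5.6915
f(x_4) = 1*5.6915^2 - 13*5.6915 + 1.69*|5.6915| = -31.9777


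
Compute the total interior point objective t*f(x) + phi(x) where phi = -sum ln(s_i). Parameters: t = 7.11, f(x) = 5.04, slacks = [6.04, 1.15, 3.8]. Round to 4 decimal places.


Step 1: Compute log-barrier.
ln values: [1.7984, 0.1398, 1.335]
phi = -(1.7984 + 0.1398 + 1.335) = -3.2732
Step 2: Compute augmented objective.
t*f(x) = 7.11*5.04 = 35.8344
Total = 35.8344 - 3.2732 = 32.5612


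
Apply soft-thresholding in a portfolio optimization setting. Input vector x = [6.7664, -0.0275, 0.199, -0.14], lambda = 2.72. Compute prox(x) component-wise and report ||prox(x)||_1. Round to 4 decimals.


Soft-thresholding with lambda = 2.72:
prox(6.7664) = sign(6.7664)*max(|6.7664| - 2.72, 0) = 4.0464
prox(-0.0275) = sign(-0.0275)*max(|-0.0275| - 2.72, 0) = 0.0
prox(0.199) = sign(0.199)*max(|0.199| - 2.72, 0) = 0.0
prox(-0.14) = sign(-0.14)*max(|-0.14| - 2.72, 0) = 0.0
prox(x) = [4.0464, 0.0, 0.0, 0.0]
||prox(x)||_1 = 4.0464 + 0.0 + 0.0 + 0.0 = 4.0464


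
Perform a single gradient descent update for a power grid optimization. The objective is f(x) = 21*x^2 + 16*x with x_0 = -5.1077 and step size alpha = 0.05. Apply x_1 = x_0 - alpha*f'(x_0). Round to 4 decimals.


We compute the gradient at x_0 and apply the update.
f'(x) = 42*x + 16
f'(-5.1077) = 42*-5.1077 + 16 = -198.5234
x_1 = -5.1077 - 0.05*-198.5234 = 4.8185


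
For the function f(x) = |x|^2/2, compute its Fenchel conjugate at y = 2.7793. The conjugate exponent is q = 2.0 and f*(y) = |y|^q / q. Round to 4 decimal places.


The conjugate exponent q satisfies 1/p + 1/q = 1.
p = 2, so q = 2/(2 - 1) = 2.0
|y|^q = 2.7793^2.0 = 7.7245
f*(2.7793) = 7.7245 / 2.0 = 3.8623


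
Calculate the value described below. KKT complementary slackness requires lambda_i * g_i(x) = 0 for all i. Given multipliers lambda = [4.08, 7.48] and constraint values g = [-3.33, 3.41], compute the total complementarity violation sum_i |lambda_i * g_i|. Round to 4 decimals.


KKT complementary slackness check:
lambda_1 * g_1 = 4.08 * -3.33 = -13.5864
lambda_2 * g_2 = 7.48 * 3.41 = 25.5068
Total violation = 13.5864 + 25.5068 = 39.0932


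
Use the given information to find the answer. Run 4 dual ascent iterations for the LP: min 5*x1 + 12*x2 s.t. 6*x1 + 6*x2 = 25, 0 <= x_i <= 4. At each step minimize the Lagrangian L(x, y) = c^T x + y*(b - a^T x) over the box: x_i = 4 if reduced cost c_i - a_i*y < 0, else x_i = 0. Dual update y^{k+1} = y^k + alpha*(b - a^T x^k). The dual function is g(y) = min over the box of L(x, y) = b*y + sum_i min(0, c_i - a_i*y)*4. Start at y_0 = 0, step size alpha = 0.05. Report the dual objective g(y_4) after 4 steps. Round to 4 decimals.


Dual ascent for LP: min 5*x1 + 12*x2, 6*x1 + 6*x2 = 25, 0 <= x_i <= 4
Step 1: y^k = 0.0, reduced costs: (5.0, 12.0)
  x^k = (0.0, 0.0), subgradient = b - a^T x = 25.0
  y^{k+1} = 0.0 + 0.05*25.0 = 1.25
Step 2: y^k = 1.25, reduced costs: (-2.5, 4.5)
  x^k = (4.0, 0.0), subgradient = b - a^T x = 1.0
  y^{k+1} = 1.25 + 0.05*1.0 = 1.3
Step 3: y^k = 1.3, reduced costs: (-2.8, 4.2)
  x^k = (4.0, 0.0), subgradient = b - a^T x = 1.0
  y^{k+1} = 1.3 + 0.05*1.0 = 1.35
Step 4: y^k = 1.35, reduced costs: (-3.1, 3.9)
  x^k = (4.0, 0.0), subgradient = b - a^T x = 1.0
  y^{k+1} = 1.35 + 0.05*1.0 = 1.4
Dual objective at y_4 = 1.4: reduced costs (-3.4, 3.6), box minimizer x = (4.0, 0.0)
g(y_4) = b*y + (c1 - a1*y)*x1 + (c2 - a2*y)*x2 = 25*1.4 + (-3.4)*4.0 + 3.6*0.0 = 35.0 - 13.6 + 0.0 = 21.4


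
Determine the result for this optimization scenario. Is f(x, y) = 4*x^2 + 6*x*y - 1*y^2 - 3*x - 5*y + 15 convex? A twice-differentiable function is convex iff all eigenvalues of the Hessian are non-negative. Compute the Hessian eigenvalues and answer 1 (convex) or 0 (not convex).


The Hessian of f(x,y) = 4*x^2 + 6*x*y - 1*y^2 - 3*x - 5*y + 15 is:
H = [[8, 6], [6, -2]]
Trace = 8 - 2 = 6
Determinant = 8*-2 - (6)^2 = -52
Discriminant = (6)^2 - 4*-52 = 244.0
Eigenvalues: lambda_1 = -4.8102, lambda_2 = 10.8102
The function is not convex.

0


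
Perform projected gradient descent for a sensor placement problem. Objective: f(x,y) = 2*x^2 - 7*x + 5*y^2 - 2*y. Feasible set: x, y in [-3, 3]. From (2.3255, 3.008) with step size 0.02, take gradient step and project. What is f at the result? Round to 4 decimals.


Step 1: Compute gradient at (2.3255, 3.008).
grad_x = 2*2*2.3255 - 7 = 2.302
grad_y = 2*5*3.008 - 2 = 28.08
Step 2: Gradient step.
x_raw = 2.3255 - 0.02*2.302 = 2.2795
y_raw = 3.008 - 0.02*28.08 = 2.4464
Step 3: Project onto [-3, 3].
x_proj = clip(2.2795) = 2.2795
y_proj = clip(2.4464) = 2.4464
Step 4: Evaluate f.
f(2.2795, 2.4464) = 19.4672


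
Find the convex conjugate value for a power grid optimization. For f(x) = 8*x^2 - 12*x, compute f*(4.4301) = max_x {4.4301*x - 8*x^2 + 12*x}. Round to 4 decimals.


f*(y) = sup_x {y*x - a*x^2 - b*x} = sup_x {(y-b)*x - a*x^2}
FOC: (y - b) - 2a*x = 0 => x* = (y - b)/(2a)
x* = (4.4301 + 12)/(2*8) = 1.0269
f*(4.4301) = (y-b)^2/(4a) = (4.4301 + 12)^2/(4*8)
= 269.9482/32 = 8.4359


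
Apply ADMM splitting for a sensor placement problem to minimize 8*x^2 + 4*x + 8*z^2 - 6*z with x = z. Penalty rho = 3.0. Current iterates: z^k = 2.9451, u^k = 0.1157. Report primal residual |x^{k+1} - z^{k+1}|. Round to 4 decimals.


ADMM iteration with rho = 3.0, z^k = 2.9451, u^k = 0.1157
Step 1: x-update.
Minimize 8*x^2 + 4*x + (3.0/2)*(x - 2.9451 + 0.1157)^2
FOC: (2*8 + 3.0)*x = -4 + 3.0*(2.9451 - 0.1157)
x^{k+1} = 0.2362
Step 2: z-update.
Minimize 8*z^2 - 6*z + (3.0/2)*(0.2362 - z + 0.1157)^2
FOC: (2*8 + 3.0)*z = 6 + 3.0*(0.2362 + 0.1157)
z^{k+1} = 0.3714
Step 3: u-update.
u^{k+1} = 0.1157 + 0.2362 - 0.3714 = -0.0194
Step 4: Primal residual = |0.2362 - 0.3714| = 0.1351


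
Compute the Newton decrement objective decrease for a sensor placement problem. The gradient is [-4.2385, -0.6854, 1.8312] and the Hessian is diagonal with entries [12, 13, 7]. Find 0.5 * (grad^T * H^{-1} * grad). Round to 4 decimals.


Step 1: H is diagonal, so H^(-1) * g = [-0.3532, -0.0527, 0.2616].
Step 2: g^T H^(-1) g = sum_i g_i^2 / H_ii
  = (-4.2385)^2/12 + (-0.6854)^2/13 + (1.8312)^2/7
  = 1.4971 + 0.0361 + 0.479 = 2.0123
Step 3: Objective decrease = 0.5 * g^T H^(-1) g = 1.0061


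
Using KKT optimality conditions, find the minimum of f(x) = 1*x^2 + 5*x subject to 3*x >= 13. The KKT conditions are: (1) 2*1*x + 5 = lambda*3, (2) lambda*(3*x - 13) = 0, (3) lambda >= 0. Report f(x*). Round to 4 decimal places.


Step 1: Try lambda = 0 (constraint inactive).
x_unc = -5/(2*1) = -2.5
Check: 3*-2.5 = -7.5 < 13 -- violated!
Step 2: Constraint must be active: 3*x = 13
x* = 13/3 = 4.3333 (rounded; the exact value 13/3 is used below)
lambda = (2*1*(13/3) + 5)/3 = 4.5556
Step 3: Compute optimal value.
f(x*) = 1*(13/3)^2 + 5*(13/3) = 40.4444


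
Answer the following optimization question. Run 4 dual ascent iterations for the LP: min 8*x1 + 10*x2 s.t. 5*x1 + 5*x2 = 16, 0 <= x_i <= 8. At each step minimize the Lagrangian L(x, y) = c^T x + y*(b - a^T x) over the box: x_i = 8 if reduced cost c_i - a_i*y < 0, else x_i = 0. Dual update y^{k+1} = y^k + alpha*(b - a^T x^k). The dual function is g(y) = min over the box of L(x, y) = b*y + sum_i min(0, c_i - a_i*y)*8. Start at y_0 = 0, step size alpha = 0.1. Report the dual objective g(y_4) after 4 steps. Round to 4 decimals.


Dual ascent for LP: min 8*x1 + 10*x2, 5*x1 + 5*x2 = 16, 0 <= x_i <= 8
Step 1: y^k = 0.0, reduced costs: (8.0, 10.0)
  x^k = (0.0, 0.0), subgradient = b - a^T x = 16.0
  y^{k+1} = 0.0 + 0.1*16.0 = 1.6
Step 2: y^k = 1.6, reduced costs: (0.0, 2.0)
  x^k = (0.0, 0.0), subgradient = b - a^T x = 16.0
  y^{k+1} = 1.6 + 0.1*16.0 = 3.2
Step 3: y^k = 3.2, reduced costs: (-8.0, -6.0)
  x^k = (8.0, 8.0), subgradient = b - a^T x = -64.0
  y^{k+1} = 3.2 + 0.1*-64.0 = -3.2
Step 4: y^k = -3.2, reduced costs: (24.0, 26.0)
  x^k = (0.0, 0.0), subgradient = b - a^T x = 16.0
  y^{k+1} = -3.2 + 0.1*16.0 = -1.6
Dual objective at y_4 = -1.6: reduced costs (16.0, 18.0), box minimizer x = (0.0, 0.0)
g(y_4) = b*y + (c1 - a1*y)*x1 + (c2 - a2*y)*x2 = 16*(-1.6) + 16.0*0.0 + 18.0*0.0 = -25.6 + 0.0 + 0.0 = -25.6


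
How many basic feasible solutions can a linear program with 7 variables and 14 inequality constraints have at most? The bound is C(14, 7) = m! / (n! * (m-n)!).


Each vertex corresponds to some choice of n active constraints out of m, so the number of vertices is at most C(m, n) = m! / (n!(m-n)!).
m = 14, n = 7
Numerator: 14 * 13 * 12 * 11 * 10 * 9 * 8
Denominator: 7! = 5040
C(14, 7) = 3432


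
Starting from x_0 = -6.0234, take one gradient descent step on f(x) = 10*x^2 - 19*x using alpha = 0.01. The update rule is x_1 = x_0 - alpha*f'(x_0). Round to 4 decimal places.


We compute the gradient at x_0 and apply the update.
f'(x) = 20*x - 19
f'(-6.0234) = 20*-6.0234 - 19 = -139.468
x_1 = -6.0234 - 0.01*-139.468 = -4.6287


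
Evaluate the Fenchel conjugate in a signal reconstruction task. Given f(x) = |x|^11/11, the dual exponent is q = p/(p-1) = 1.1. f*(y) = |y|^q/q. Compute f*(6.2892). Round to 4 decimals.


The conjugate exponent q satisfies 1/p + 1/q = 1.
p = 11, so q = 11/(11 - 1) = 1.1
|y|^q = 6.2892^1.1 = 7.5588
f*(6.2892) = 7.5588 / 1.1 = 6.8717


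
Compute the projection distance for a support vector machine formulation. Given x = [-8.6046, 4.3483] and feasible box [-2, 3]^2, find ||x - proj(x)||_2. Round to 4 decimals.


Project each component onto [-2, 3].
clip(-8.6046) = -2.0, clip(4.3483) = 3.0
Projection = [-2.0, 3.0]
Squared diffs: [43.6207, 1.8179]
Distance = sqrt(45.4386) = 6.7408


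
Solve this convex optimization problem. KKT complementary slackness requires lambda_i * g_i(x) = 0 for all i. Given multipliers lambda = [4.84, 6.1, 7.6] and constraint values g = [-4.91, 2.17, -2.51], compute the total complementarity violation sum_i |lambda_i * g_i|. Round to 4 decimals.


KKT complementary slackness check:
lambda_1 * g_1 = 4.84 * -4.91 = -23.7644
lambda_2 * g_2 = 6.1 * 2.17 = 13.237
lambda_3 * g_3 = 7.6 * -2.51 = -19.076
Total violation = 23.7644 + 13.237 + 19.076 = 56.0774


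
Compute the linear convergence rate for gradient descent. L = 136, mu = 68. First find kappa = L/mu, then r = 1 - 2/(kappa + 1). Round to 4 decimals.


Step 1: Compute the condition number.
kappa = L/mu = 136/68 = 2.0
Step 2: Compute the convergence rate.
r = 1 - 2/(kappa + 1) = 1 - 2*mu/(L + mu) = (L - mu)/(L + mu) = 68/204 = 0.3333


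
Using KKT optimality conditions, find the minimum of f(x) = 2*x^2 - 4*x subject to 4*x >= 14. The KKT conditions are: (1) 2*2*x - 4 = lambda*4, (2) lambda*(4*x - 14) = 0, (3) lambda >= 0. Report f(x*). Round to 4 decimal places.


Step 1: Try lambda = 0 (constraint inactive).
x_unc = 4/(2*2) = 1.0
Check: 4*1.0 = 4.0 < 14 -- violated!
Step 2: Constraint must be active: 4*x = 14
x* = 14/4 = 3.5
lambda = (2*2*3.5 - 4)/4 = 2.5
Step 3: Compute optimal value.
f(x*) = 2*3.5^2 - 4*3.5 = 10.5


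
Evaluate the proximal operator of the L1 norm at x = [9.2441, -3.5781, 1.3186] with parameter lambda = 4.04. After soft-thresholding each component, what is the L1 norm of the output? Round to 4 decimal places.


Soft-thresholding with lambda = 4.04:
prox(9.2441) = sign(9.2441)*max(|9.2441| - 4.04, 0) = 5.2041
prox(-3.5781) = sign(-3.5781)*max(|-3.5781| - 4.04, 0) = 0.0
prox(1.3186) = sign(1.3186)*max(|1.3186| - 4.04, 0) = 0.0
prox(x) = [5.2041, 0.0, 0.0]
||prox(x)||_1 = 5.2041 + 0.0 + 0.0 = 5.2041


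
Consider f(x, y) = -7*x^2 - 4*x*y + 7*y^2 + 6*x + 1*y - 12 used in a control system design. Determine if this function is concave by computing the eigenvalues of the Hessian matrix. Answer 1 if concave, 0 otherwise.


The Hessian of f(x,y) = -7*x^2 - 4*x*y + 7*y^2 + 6*x + 1*y - 12 is:
H = [[-14, -4], [-4, 14]]
Trace = -14 + 14 = 0
Determinant = -14*14 - (-4)^2 = -212
Discriminant = (0)^2 - 4*-212 = 848.0
Eigenvalues: lambda_1 = -14.5602, lambda_2 = 14.5602
The function is not concave.

0


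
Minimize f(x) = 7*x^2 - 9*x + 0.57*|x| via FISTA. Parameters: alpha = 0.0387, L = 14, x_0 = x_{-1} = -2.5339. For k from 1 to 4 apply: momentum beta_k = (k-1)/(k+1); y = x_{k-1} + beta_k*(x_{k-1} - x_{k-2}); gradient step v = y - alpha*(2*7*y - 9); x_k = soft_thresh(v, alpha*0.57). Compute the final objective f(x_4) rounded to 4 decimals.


FISTA on f(x) = 7*x^2 - 9*x + 0.57*|x|
L = 14, alpha = 0.0387
Iteration 1: beta = 0.0, y = -2.5339 + 0.0*(-2.5339 + 2.5339) = -2.5339
  grad(y) = -44.4746, v = y - alpha*grad = -0.8127
  prox(v) = soft_thresh(-0.8127, 0.0221) = -0.7907
Iteration 2: beta = 0.3333, y = -0.7907 + 0.3333*(-0.7907 + 2.5339) = -0.2096
  grad(y) = -11.9344, v = y - alpha*grad = 0.2523
  prox(v) = soft_thresh(0.2523, 0.0221) = 0.2302
Iteration 3: beta = 0.5, y = 0.2302 + 0.5*(0.2302 + 0.7907) = 0.7406
  grad(y) = 1.369, v = y - alpha*grad = 0.6877
  prox(v) = soft_thresh(0.6877, 0.0221) = 0.6656
Iteration 4: beta = 0.6, y = 0.6656 + 0.6*(0.6656 - 0.2302) = 0.9268
  grad(y) = 3.9758, v = y - alpha*grad = 0.773
  prox(v) = soft_thresh(0.773, 0.0221) = 0.7509
f(x_4) = 7*0.7509^2 - 9*0.7509 + 0.57*|0.7509| = -2.3831


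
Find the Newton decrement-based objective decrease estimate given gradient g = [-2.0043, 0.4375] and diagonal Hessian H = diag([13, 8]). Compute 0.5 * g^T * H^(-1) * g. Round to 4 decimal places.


Step 1: H is diagonal, so H^(-1) * g = [-0.1542, 0.0547].
Step 2: g^T H^(-1) g = sum_i g_i^2 / H_ii
  = (-2.0043)^2/13 + (0.4375)^2/8
  = 0.309 + 0.0239 = 0.3329
Step 3: Objective decrease = 0.5 * g^T H^(-1) g = 0.1665


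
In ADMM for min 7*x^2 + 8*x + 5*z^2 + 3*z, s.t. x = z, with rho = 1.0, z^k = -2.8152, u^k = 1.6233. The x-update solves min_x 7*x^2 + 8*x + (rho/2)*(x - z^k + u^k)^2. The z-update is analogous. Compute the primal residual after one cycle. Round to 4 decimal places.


ADMM iteration with rho = 1.0, z^k = -2.8152, u^k = 1.6233
Step 1: x-update.
Minimize 7*x^2 + 8*x + (1.0/2)*(x + 2.8152 + 1.6233)^2
FOC: (2*7 + 1.0)*x = -8 + 1.0*(-2.8152 - 1.6233)
x^{k+1} = -0.8292
Step 2: z-update.
Minimize 5*z^2 + 3*z + (1.0/2)*(-0.8292 - z + 1.6233)^2
FOC: (2*5 + 1.0)*z = -3 + 1.0*(-0.8292 + 1.6233)
z^{k+1} = -0.2005
Step 3: u-update.
u^{k+1} = 1.6233 - 0.8292 + 0.2005 = 0.9946
Step 4: Primal residual = |-0.8292 + 0.2005| = 0.6287


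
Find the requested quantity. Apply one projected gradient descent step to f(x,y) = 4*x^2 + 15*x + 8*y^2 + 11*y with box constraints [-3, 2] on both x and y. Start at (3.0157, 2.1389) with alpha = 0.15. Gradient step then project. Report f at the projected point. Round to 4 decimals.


Step 1: Compute gradient at (3.0157, 2.1389).
grad_x = 2*4*3.0157 + 15 = 39.1256
grad_y = 2*8*2.1389 + 11 = 45.2224
Step 2: Gradient step.
x_raw = 3.0157 - 0.15*39.1256 = -2.8531
y_raw = 2.1389 - 0.15*45.2224 = -4.6445
Step 3: Project onto [-3, 2].
x_proj = clip(-2.8531) = -2.8531
y_proj = clip(-4.6445) = -3.0
Step 4: Evaluate f.
f(-2.8531, -3.0) = 28.7645


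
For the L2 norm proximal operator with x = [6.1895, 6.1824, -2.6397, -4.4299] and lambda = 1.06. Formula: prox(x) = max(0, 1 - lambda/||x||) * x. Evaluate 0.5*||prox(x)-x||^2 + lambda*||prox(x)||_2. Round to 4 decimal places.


Step 1: Compute ||x||.
||x|| = 10.155
Step 2: Compute scaling factor.
scale = max(0, 1 - 1.06/10.155) = 0.8956
Step 3: prox(x) = [5.5434, 5.5371, -2.3642, -3.9675]
||prox(x)|| = 9.095
Step 4: Proximal objective.
0.5*||prox-x||^2 = 0.5618
lambda*||prox|| = 9.6407
Total = 10.2025


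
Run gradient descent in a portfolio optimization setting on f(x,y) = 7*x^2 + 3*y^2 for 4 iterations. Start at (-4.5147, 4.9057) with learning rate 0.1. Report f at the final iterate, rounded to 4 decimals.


Gradient descent on f(x,y) = 7*x^2 + 3*y^2.
Starting point: (-4.5147, 4.9057), alpha = 0.1
Step 1: grad_x = 2*7*-4.5147 = -63.2058, grad_y = 2*3*4.9057 = 29.4342
  x_1 = -4.5147 - 0.1*-63.2058 = 1.8059
  y_1 = 4.9057 - 0.1*29.4342 = 1.9623
Step 2: grad_x = 2*7*1.8059 = 25.2823, grad_y = 2*3*1.9623 = 11.7737
  x_2 = 1.8059 - 0.1*25.2823 = -0.7224
  y_2 = 1.9623 - 0.1*11.7737 = 0.7849
Step 3: grad_x = 2*7*-0.7224 = -10.1129, grad_y = 2*3*0.7849 = 4.7095
  x_3 = -0.7224 - 0.1*-10.1129 = 0.2889
  y_3 = 0.7849 - 0.1*4.7095 = 0.314
Step 4: grad_x = 2*7*0.2889 = 4.0452, grad_y = 2*3*0.314 = 1.8838
  x_4 = 0.2889 - 0.1*4.0452 = -0.1156
  y_4 = 0.314 - 0.1*1.8838 = 0.1256
f(-0.1156, 0.1256) = 7*(-0.1156)^2 + 3*0.1256^2 = 0.1408


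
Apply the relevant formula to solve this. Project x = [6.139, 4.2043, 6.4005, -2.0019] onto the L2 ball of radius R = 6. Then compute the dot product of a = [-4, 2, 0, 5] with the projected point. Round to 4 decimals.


Step 1: Compute ||x|| (intermediates to 6 decimals).
||x|| = sqrt(6.139^2 + 4.2043^2 + 6.4005^2 + (-2.0019)^2) = 10.016859
Step 2: Project.
Since ||x|| > R, scale = R/||x|| = 6/10.016859 = 0.59899, proj(x) = scale * x
proj(x) = [3.6772, 2.518334, 3.833835, -1.199118]
Step 3: Dot product.
a^T * proj(x) = -4*3.6772 + 2*2.518334 + 0*3.833835 + 5*(-1.199118) = -15.6677


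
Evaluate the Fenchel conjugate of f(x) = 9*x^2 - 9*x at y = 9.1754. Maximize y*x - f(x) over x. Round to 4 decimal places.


f*(y) = sup_x {y*x - a*x^2 - b*x} = sup_x {(y-b)*x - a*x^2}
FOC: (y - b) - 2a*x = 0 => x* = (y - b)/(2a)
x* = (9.1754 + 9)/(2*9) = 1.0097
f*(9.1754) = (y-b)^2/(4a) = (9.1754 + 9)^2/(4*9)
= 330.3452/36 = 9.1763


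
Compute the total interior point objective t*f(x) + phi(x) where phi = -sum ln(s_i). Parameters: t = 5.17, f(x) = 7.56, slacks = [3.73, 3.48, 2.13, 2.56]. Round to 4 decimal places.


Step 1: Compute log-barrier.
ln values: [1.3164, 1.247, 0.7561, 0.94]
phi = -(1.3164 + 1.247 + 0.7561 + 0.94) = -4.2596
Step 2: Compute augmented objective.
t*f(x) = 5.17*7.56 = 39.0852
Total = 39.0852 - 4.2596 = 34.8256


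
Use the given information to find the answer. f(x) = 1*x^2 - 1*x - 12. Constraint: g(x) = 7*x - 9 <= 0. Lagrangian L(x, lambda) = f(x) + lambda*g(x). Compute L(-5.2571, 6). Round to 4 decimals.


Step 1: Evaluate f(x).
f(-5.2571) = 1*(-5.2571)^2 - 1*(-5.2571) - 12 = 20.8942
Step 2: Evaluate g(x).
g(-5.2571) = 7*-5.2571 - 9 = -45.7997
Step 3: Compute Lagrangian.
L = 20.8942 + 6*-45.7997 = -253.904


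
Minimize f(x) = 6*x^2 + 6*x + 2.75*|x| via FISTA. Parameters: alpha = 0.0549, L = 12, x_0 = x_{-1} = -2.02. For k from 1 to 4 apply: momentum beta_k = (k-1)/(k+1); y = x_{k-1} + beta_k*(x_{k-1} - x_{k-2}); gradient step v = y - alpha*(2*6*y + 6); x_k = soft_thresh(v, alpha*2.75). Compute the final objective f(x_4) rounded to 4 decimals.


FISTA on f(x) = 6*x^2 + 6*x + 2.75*|x|
L = 12, alpha = 0.0549
Iteration 1: beta = 0.0, y = -2.02 + 0.0*(-2.02 + 2.02) = -2.02
  grad(y) = -18.24, v = y - alpha*grad = -1.0186
  prox(v) = soft_thresh(-1.0186, 0.151) = -0.8676
Iteration 2: beta = 0.3333, y = -0.8676 + 0.3333*(-0.8676 + 2.02) = -0.4835
  grad(y) = 0.1976, v = y - alpha*grad = -0.4944
  prox(v) = soft_thresh(-0.4944, 0.151) = -0.3434
Iteration 3: beta = 0.5, y = -0.3434 + 0.5*(-0.3434 + 0.8676) = -0.0813
  grad(y) = 5.0246, v = y - alpha*grad = -0.3571
  prox(v) = soft_thresh(-0.3571, 0.151) = -0.2062
Iteration 4: beta = 0.6, y = -0.2062 + 0.6*(-0.2062 + 0.3434) = -0.1238
  grad(y) = 4.5143, v = y - alpha*grad = -0.3716
  prox(v) = soft_thresh(-0.3716, 0.151) = -0.2207
f(x_4) = 6*(-0.2207)^2 + 6*(-0.2207) + 2.75*|-0.2207| = -0.425


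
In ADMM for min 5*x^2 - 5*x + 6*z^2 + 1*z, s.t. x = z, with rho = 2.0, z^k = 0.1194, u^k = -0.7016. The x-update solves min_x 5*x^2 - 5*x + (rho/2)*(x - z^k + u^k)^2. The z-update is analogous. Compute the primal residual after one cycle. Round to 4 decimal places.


ADMM iteration with rho = 2.0, z^k = 0.1194, u^k = -0.7016
Step 1: x-update.
Minimize 5*x^2 - 5*x + (2.0/2)*(x - 0.1194 - 0.7016)^2
FOC: (2*5 + 2.0)*x = 5 + 2.0*(0.1194 + 0.7016)
x^{k+1} = 0.5535
Step 2: z-update.
Minimize 6*z^2 + 1*z + (2.0/2)*(0.5535 - z - 0.7016)^2
FOC: (2*6 + 2.0)*z = -1 + 2.0*(0.5535 - 0.7016)
z^{k+1} = -0.0926
Step 3: u-update.
u^{k+1} = -0.7016 + 0.5535 + 0.0926 = -0.0555
Step 4: Primal residual = |0.5535 + 0.0926| = 0.6461


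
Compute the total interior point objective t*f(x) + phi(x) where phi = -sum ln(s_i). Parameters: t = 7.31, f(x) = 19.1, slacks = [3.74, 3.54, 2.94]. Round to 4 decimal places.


Step 1: Compute log-barrier.
ln values: [1.3191, 1.2641, 1.0784]
phi = -(1.3191 + 1.2641 + 1.0784) = -3.6616
Step 2: Compute augmented objective.
t*f(x) = 7.31*19.1 = 139.621
Total = 139.621 - 3.6616 = 135.9594


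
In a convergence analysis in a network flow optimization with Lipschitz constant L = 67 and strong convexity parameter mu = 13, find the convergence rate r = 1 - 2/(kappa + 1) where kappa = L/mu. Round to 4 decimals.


Step 1: Compute the condition number.
kappa = L/mu = 67/13 = 5.1538
Step 2: Compute the convergence rate.
r = 1 - 2/(kappa + 1) = 1 - 2*mu/(L + mu) = (L - mu)/(L + mu) = 54/80 = 0.675


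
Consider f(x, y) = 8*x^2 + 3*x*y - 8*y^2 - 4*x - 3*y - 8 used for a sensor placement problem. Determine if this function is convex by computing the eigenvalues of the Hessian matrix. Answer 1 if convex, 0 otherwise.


The Hessian of f(x,y) = 8*x^2 + 3*x*y - 8*y^2 - 4*x - 3*y - 8 is:
H = [[16, 3], [3, -16]]
Trace = 16 - 16 = 0
Determinant = 16*-16 - (3)^2 = -265
Discriminant = (0)^2 - 4*-265 = 1060.0
Eigenvalues: lambda_1 = -16.2788, lambda_2 = 16.2788
The function is not convex.

0


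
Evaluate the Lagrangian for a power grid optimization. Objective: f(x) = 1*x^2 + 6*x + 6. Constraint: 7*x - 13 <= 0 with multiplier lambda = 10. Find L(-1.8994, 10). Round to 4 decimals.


Step 1: Evaluate f(x).
f(-1.8994) = 1*(-1.8994)^2 + 6*(-1.8994) + 6 = -1.7887
Step 2: Evaluate g(x).
g(-1.8994) = 7*-1.8994 - 13 = -26.2958
Step 3: Compute Lagrangian.
L = -1.7887 + 10*-26.2958 = -264.7467


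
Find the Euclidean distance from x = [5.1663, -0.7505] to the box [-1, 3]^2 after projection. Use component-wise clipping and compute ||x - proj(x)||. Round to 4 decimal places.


Project each component onto [-1, 3].
clip(5.1663) = 3.0, clip(-0.7505) = -0.7505
Projection = [3.0, -0.7505]
Squared diffs: [4.6929, 0.0]
Distance = sqrt(4.6929) = 2.1663


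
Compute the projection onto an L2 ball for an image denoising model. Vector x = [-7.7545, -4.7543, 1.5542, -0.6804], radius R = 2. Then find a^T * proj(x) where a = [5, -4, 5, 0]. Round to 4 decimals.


Step 1: Compute ||x|| (intermediates to 6 decimals).
||x|| = sqrt((-7.7545)^2 + (-4.7543)^2 + 1.5542^2 + (-0.6804)^2) = 9.25279
Step 2: Project.
Since ||x|| > R, scale = R/||x|| = 2/9.25279 = 0.216151, proj(x) = scale * x
proj(x) = [-1.676143, -1.027647, 0.335942, -0.147069]
Step 3: Dot product.
a^T * proj(x) = 5*(-1.676143) - 4*(-1.027647) + 5*0.335942 + 0*(-0.147069) = -2.5904


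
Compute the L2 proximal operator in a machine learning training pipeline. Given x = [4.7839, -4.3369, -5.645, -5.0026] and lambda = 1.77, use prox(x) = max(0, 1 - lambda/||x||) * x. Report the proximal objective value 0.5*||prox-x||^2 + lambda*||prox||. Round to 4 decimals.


Step 1: Compute ||x||.
||x|| = 9.9291
Step 2: Compute scaling factor.
scale = max(0, 1 - 1.77/9.9291) = 0.8217
Step 3: prox(x) = [3.9311, -3.5638, -4.6387, -4.1108]
||prox(x)|| = 8.1591
Step 4: Proximal objective.
0.5*||prox-x||^2 = 1.5665
lambda*||prox|| = 14.4416
Total = 16.008


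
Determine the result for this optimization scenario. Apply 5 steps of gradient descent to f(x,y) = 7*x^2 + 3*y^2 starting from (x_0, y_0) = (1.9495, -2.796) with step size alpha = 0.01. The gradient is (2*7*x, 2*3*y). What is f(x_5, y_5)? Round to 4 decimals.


Gradient descent on f(x,y) = 7*x^2 + 3*y^2.
Starting point: (1.9495, -2.796), alpha = 0.01
Step 1: grad_x = 2*7*1.9495 = 27.293, grad_y = 2*3*-2.796 = -16.776
  x_1 = 1.9495 - 0.01*27.293 = 1.6766
  y_1 = -2.796 - 0.01*-16.776 = -2.6282
Step 2: grad_x = 2*7*1.6766 = 23.472, grad_y = 2*3*-2.6282 = -15.7694
  x_2 = 1.6766 - 0.01*23.472 = 1.4419
  y_2 = -2.6282 - 0.01*-15.7694 = -2.4705
Step 3: grad_x = 2*7*1.4419 = 20.1859, grad_y = 2*3*-2.4705 = -14.8233
  x_3 = 1.4419 - 0.01*20.1859 = 1.24
  y_3 = -2.4705 - 0.01*-14.8233 = -2.3223
Step 4: grad_x = 2*7*1.24 = 17.3599, grad_y = 2*3*-2.3223 = -13.9339
  x_4 = 1.24 - 0.01*17.3599 = 1.0664
  y_4 = -2.3223 - 0.01*-13.9339 = -2.183
Step 5: grad_x = 2*7*1.0664 = 14.9295, grad_y = 2*3*-2.183 = -13.0978
  x_5 = 1.0664 - 0.01*14.9295 = 0.9171
  y_5 = -2.183 - 0.01*-13.0978 = -2.052
f(0.9171, -2.052) = 7*0.9171^2 + 3*(-2.052)^2 = 18.5195


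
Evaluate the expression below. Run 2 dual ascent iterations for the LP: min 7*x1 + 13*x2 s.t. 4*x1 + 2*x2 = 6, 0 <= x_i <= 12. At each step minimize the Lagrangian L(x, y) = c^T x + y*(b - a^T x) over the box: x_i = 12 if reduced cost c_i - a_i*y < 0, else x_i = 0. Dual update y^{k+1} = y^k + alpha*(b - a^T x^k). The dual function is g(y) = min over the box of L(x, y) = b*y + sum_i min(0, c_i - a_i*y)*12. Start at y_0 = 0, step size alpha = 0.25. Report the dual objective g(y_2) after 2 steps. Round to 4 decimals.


Dual ascent for LP: min 7*x1 + 13*x2, 4*x1 + 2*x2 = 6, 0 <= x_i <= 12
Step 1: y^k = 0.0, reduced costs: (7.0, 13.0)
  x^k = (0.0, 0.0), subgradient = b - a^T x = 6.0
  y^{k+1} = 0.0 + 0.25*6.0 = 1.5
Step 2: y^k = 1.5, reduced costs: (1.0, 10.0)
  x^k = (0.0, 0.0), subgradient = b - a^T x = 6.0
  y^{k+1} = 1.5 + 0.25*6.0 = 3.0
Dual objective at y_2 = 3.0: reduced costs (-5.0, 7.0), box minimizer x = (12.0, 0.0)
g(y_2) = b*y + (c1 - a1*y)*x1 + (c2 - a2*y)*x2 = 6*3.0 + (-5.0)*12.0 + 7.0*0.0 = 18.0 - 60.0 + 0.0 = -42.0


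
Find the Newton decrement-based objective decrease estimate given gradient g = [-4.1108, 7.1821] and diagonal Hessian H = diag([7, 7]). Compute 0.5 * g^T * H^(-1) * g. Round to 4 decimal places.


Step 1: H is diagonal, so H^(-1) * g = [-0.5873, 1.026].
Step 2: g^T H^(-1) g = sum_i g_i^2 / H_ii
  = (-4.1108)^2/7 + (7.1821)^2/7
  = 2.4141 + 7.3689 = 9.783
Step 3: Objective decrease = 0.5 * g^T H^(-1) g = 4.8915


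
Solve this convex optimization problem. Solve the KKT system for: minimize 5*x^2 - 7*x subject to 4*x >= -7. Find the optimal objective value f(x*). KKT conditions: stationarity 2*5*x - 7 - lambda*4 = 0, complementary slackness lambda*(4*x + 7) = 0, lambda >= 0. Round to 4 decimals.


Step 1: Try lambda = 0 (constraint inactive).
Stationarity: 2*5*x - 7 = 0
x* = 7/(2*5) = 0.7
Check constraint: 4*0.7 = 2.8 >= -7 -- satisfied.
Step 2: Compute optimal value.
f(x*) = 5*0.7^2 - 7*0.7 = -2.45


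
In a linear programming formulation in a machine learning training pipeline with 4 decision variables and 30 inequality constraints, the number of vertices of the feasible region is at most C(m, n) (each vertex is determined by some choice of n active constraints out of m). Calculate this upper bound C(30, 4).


Each vertex corresponds to some choice of n active constraints out of m, so the number of vertices is at most C(m, n) = m! / (n!(m-n)!).
m = 30, n = 4
Numerator: 30 * 29 * 28 * 27
Denominator: 4! = 24
C(30, 4) = 27405


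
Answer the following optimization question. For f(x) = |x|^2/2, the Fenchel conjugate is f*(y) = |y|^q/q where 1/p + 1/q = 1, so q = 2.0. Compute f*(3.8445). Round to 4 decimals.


The conjugate exponent q satisfies 1/p + 1/q = 1.
p = 2, so q = 2/(2 - 1) = 2.0
|y|^q = 3.8445^2.0 = 14.7802
f*(3.8445) = 14.7802 / 2.0 = 7.3901


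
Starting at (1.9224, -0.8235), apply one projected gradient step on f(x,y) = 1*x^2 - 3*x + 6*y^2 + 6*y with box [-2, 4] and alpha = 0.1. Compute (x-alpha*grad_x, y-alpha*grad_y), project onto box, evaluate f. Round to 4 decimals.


Step 1: Compute gradient at (1.9224, -0.8235).
grad_x = 2*1*1.9224 - 3 = 0.8448
grad_y = 2*6*-0.8235 + 6 = -3.882
Step 2: Gradient step.
x_raw = 1.9224 - 0.1*0.8448 = 1.8379
y_raw = -0.8235 - 0.1*-3.882 = -0.4353
Step 3: Project onto [-2, 4].
x_proj = clip(1.8379) = 1.8379
y_proj = clip(-0.4353) = -0.4353
Step 4: Evaluate f.
f(1.8379, -0.4353) = -3.6107


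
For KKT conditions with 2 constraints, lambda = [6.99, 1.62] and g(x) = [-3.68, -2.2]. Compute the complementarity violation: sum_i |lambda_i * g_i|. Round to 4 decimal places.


KKT complementary slackness check:
lambda_1 * g_1 = 6.99 * -3.68 = -25.7232
lambda_2 * g_2 = 1.62 * -2.2 = -3.564
Total violation = 25.7232 + 3.564 = 29.2872


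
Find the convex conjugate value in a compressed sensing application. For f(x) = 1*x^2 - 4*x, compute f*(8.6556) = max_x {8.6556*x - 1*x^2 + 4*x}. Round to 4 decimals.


f*(y) = sup_x {y*x - a*x^2 - b*x} = sup_x {(y-b)*x - a*x^2}
FOC: (y - b) - 2a*x = 0 => x* = (y - b)/(2a)
x* = (8.6556 + 4)/(2*1) = 6.3278
f*(8.6556) = (y-b)^2/(4a) = (8.6556 + 4)^2/(4*1)
= 160.1642/4 = 40.0411


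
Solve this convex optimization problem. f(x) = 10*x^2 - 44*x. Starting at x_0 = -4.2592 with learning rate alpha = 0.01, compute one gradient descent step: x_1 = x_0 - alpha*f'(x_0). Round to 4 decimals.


We compute the gradient at x_0 and apply the update.
f'(x) = 20*x - 44
f'(-4.2592) = 20*-4.2592 - 44 = -129.184
x_1 = -4.2592 - 0.01*-129.184 = -2.9674
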